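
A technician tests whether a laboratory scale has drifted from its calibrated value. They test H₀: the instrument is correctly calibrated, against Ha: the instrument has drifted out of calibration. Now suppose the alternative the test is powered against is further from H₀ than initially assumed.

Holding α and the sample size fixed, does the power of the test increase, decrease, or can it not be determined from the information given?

A bigger departure from H₀ is easier for the test to detect, so it fails to reject less often.
Since power = 1 − β and β decreases, power increases.

It increases.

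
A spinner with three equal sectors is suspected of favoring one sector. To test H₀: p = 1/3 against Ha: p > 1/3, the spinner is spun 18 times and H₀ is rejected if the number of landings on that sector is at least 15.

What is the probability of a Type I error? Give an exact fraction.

α = P(reject H₀ | H₀ true) = P(K ≥ 15 | p = 1/3), with K ~ Binomial(18, 1/3).
Adding the binomial terms for j = 15 through 18 with p = 1/3 yields 7177/387420489.

7177/387420489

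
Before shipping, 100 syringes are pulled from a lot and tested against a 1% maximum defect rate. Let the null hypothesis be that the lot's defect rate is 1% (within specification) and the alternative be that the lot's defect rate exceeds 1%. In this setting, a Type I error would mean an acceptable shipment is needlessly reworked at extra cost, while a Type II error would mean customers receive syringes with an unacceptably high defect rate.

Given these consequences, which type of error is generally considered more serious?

The Type II consequence (customers receive syringes with an unacceptably high defect rate) is more severe than the Type I consequence (an acceptable shipment is needlessly reworked at extra cost).

Type II error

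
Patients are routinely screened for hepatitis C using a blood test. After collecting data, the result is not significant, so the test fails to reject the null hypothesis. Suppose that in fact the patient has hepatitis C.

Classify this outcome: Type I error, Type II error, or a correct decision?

Type II error

The conventional null hypothesis here is that the patient does not have hepatitis C.
H₀ was not rejected, but H₀ is actually false.
Failing to reject a false null hypothesis is a Type II error (false negative).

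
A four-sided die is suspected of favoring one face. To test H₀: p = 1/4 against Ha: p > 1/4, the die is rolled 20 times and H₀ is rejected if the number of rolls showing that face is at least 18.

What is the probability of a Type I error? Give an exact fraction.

The Type I error probability is α = P(S ≥ 18) computed under H₀, where S ~ Binomial(20, 1/4).
Summing C(20,j)(1/4)^j(3/4)^{20−j} for j = 18,…,20 gives 1771/1099511627776.

1771/1099511627776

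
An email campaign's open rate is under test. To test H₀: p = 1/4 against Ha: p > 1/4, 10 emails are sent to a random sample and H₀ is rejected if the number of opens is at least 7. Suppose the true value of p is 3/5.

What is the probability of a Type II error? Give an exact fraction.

Under the alternative p = 3/5, S ~ Binomial(10, 3/5); β is the probability the test does not reject, P(S < 7).
Adding the binomial probabilities P(S=0)+…+P(S=6) at p = 3/5 gives 6032416/9765625.

6032416/9765625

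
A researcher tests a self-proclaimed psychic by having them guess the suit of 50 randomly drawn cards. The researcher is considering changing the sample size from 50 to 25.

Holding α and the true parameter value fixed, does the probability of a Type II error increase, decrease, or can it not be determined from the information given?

It increases.

A smaller sample increases the standard error, so the sampling distributions under H₀ and Ha overlap more.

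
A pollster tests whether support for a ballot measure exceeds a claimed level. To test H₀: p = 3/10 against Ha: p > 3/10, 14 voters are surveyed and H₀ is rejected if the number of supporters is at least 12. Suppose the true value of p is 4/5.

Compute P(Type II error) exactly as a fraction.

A Type II error is failing to reject when Ha holds: with p = 4/5, β = P(Y ≤ 11).
Adding the binomial probabilities P(Y=0)+…+P(Y=11) at p = 4/5 gives 3368829417/6103515625.

3368829417/6103515625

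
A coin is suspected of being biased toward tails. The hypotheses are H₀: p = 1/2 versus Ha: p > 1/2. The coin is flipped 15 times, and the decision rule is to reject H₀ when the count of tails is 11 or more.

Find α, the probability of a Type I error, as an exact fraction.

The Type I error probability is α = P(Y ≥ 11) computed under H₀, where Y ~ Binomial(15, 1/2).
Summing the upper tail: (1365 + 455 + 105 + 15 + 1) / 2^15 = 1941/32768.

1941/32768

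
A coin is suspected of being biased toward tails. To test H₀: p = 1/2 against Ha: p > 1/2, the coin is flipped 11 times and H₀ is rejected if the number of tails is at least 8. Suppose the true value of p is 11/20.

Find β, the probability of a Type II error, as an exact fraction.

828290341647/1024000000000

Under the alternative p = 11/20, X ~ Binomial(11, 11/20); β is the probability the test does not reject, P(X < 8).
Summing C(11,j)·(11/20)^j·(9/20)^{11-j} for j = 0..7 gives 828290341647/1024000000000.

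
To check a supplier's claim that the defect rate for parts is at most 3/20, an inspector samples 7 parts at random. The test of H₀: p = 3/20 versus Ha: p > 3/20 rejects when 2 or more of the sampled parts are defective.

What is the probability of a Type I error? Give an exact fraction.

Under H₀, Y ~ Binomial(7, 3/20); the Type I error rate is P(Y ≥ 2).
Via the complement, α = 1 − Σ_{j=0}^{1} C(7,j)(3/20)^j(17/20)^{7-j} = 181386189/640000000.

181386189/640000000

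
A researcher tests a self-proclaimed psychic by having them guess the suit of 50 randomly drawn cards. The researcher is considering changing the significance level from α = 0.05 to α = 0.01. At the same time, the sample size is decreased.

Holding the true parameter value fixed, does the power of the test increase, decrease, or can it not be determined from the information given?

It decreases.

Tightening α shrinks the rejection region. When Ha holds, fewer sample outcomes clear the stricter threshold, so more fall in the acceptance region. With less data the test statistic is noisier; under Ha, more outcomes land inside the acceptance region. Both changes push β in the same direction.
Since power = 1 − β and β increases, power decreases.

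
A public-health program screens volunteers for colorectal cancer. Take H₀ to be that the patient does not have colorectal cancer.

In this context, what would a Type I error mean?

A Type I error would mean concluding that the patient has colorectal cancer when in fact the patient does not have colorectal cancer.

A Type I error is rejecting H₀ when H₀ is true.
Here that means flagging the patient as positive and ordering follow-up testing when actually the patient does not have colorectal cancer.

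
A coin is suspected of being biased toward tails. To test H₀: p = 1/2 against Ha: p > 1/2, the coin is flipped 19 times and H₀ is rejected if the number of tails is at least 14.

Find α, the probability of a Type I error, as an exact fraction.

The Type I error probability is α = P(K ≥ 14) computed under H₀, where K ~ Binomial(19, 1/2).
P(K ≥ 14) = [C(19,14) + C(19,15) + C(19,16) + C(19,17) + C(19,18) + C(19,19)] / 2^19 = (11628 + 3876 + 969 + 171 + 19 + 1) / 524288 = 16664/524288 = 2083/65536.

2083/65536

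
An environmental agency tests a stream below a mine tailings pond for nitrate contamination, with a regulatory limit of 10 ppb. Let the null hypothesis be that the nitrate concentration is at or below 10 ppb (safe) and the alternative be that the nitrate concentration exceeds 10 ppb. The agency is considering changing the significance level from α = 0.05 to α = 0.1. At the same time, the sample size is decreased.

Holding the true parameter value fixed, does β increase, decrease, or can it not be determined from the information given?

The first change alone would make β decrease; the second alone would make β increase. Which effect dominates depends on the magnitudes, which are not given.

Cannot be determined from the information given.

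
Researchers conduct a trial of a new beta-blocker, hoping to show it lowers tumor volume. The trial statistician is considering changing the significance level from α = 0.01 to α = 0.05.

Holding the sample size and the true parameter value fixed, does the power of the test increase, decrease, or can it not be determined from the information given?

It increases.

Relaxing α lowers the evidence threshold; under Ha, outcomes that previously fell short now trigger rejection.
Since power = 1 − β and β decreases, power increases.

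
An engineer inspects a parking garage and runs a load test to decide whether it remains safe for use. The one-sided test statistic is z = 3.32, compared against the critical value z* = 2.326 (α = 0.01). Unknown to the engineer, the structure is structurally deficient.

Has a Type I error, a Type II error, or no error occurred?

No error (correct decision).

The conventional null hypothesis is that the structure meets the required load capacity (safe).
Since z = 3.32 > z* = 2.326, H₀ is rejected.
H₀ is false (actually the structure is structurally deficient).
The decision matches the true state — no error.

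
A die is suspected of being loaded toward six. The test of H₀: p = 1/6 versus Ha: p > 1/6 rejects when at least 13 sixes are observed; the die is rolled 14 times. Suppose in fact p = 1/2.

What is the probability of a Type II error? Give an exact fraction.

β = P(fail to reject H₀ | Ha true) = P(X ≤ 12 | p = 1/2), X ~ Binomial(14, 1/2).
Summing C(14,j)·(1/2)^j·(1/2)^{14-j} for j = 0..12 gives 16369/16384.

16369/16384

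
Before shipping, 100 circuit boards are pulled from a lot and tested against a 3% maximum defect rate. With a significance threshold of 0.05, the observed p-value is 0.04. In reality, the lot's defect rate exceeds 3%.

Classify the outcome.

The conventional null hypothesis is that the lot's defect rate is 3% (within specification).
Since p = 0.04 < α = 0.05, H₀ is rejected.
H₀ is false (actually the lot's defect rate exceeds 3%).
The decision matches the true state — no error.

No error — this is a correct decision.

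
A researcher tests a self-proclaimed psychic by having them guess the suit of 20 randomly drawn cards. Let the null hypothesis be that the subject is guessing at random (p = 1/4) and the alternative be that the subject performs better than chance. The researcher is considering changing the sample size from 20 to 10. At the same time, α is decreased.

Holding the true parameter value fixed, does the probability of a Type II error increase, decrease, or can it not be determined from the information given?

It increases.

Reducing n widens both sampling distributions, so the test has less ability to distinguish Ha from H₀. A smaller α moves the rejection region further into the tail. With the alternative true, more outcomes now fall outside the rejection region, so failing to reject becomes more likely. Both changes push β in the same direction.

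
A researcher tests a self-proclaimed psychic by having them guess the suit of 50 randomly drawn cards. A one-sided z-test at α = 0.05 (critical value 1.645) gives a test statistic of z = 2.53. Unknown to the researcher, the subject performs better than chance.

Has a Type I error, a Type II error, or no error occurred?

Neither — the decision is correct.

The conventional null hypothesis is that the subject is guessing at random (p = 1/4).
Since z = 2.53 > z* = 1.645, H₀ is rejected.
H₀ is false (actually the subject performs better than chance).
The decision matches the true state — no error.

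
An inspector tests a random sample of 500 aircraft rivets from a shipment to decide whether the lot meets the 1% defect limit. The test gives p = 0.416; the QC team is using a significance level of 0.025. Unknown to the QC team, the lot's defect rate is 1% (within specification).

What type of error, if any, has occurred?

The conventional null hypothesis is that the lot's defect rate is 1% (within specification).
Since p = 0.416 ≥ α = 0.025, H₀ is not rejected.
H₀ is true (actually the lot's defect rate is 1% (within specification)).
The decision matches the true state — no error.

Neither — the decision is correct.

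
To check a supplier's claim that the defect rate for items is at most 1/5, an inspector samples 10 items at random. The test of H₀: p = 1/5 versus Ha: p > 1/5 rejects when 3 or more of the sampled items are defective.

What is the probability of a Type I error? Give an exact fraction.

The significance level is the probability, assuming p = 1/5, of seeing 3 or more defectives in 10 draws.
α = 1 − P(S ≤ 2) = 1 − 6619136/9765625 = 3146489/9765625.

3146489/9765625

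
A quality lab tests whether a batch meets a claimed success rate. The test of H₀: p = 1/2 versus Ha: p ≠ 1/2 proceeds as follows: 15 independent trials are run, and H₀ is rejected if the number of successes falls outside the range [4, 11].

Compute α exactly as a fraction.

Under H₀, S ~ Binomial(15, 1/2); α is the probability of landing in either tail, P(S ≤ 3) + P(S ≥ 12).
Each tail has probability (1 + 15 + 105 + 455)/32768; doubling gives α = 1152/32768 = 9/256.

9/256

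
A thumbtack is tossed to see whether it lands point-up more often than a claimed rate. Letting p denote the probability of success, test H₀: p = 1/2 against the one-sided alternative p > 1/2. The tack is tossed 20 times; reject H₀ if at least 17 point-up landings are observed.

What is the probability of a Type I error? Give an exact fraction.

Under H₀, S ~ Binomial(20, 1/2), and α = P(S ≥ 17).
Summing the upper tail: (1140 + 190 + 20 + 1) / 2^20 = 1351/1048576.

1351/1048576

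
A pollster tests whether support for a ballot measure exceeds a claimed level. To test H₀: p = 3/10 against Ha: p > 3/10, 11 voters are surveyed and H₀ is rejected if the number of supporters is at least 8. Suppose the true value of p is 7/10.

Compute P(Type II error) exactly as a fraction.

A Type II error is failing to reject when Ha holds: with p = 7/10, β = P(K ≤ 7).
Summing C(11,j)·(7/10)^j·(3/10)^{11-j} for j = 0..7 gives 1076094153/2500000000.

1076094153/2500000000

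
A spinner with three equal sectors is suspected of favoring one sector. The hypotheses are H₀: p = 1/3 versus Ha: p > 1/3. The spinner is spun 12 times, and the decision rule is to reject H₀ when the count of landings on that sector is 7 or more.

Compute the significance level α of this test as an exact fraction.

The Type I error probability is α = P(K ≥ 7) computed under H₀, where K ~ Binomial(12, 1/3).
Summing C(12,j)(1/3)^j(2/3)^{12−j} for j = 7,…,12 gives 11771/177147.

11771/177147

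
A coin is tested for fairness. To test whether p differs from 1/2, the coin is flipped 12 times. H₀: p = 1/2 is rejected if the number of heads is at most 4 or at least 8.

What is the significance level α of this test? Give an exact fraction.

397/1024

The significance level is the null-hypothesis probability of the rejection region {≤4} ∪ {≥8}.
The two tails are symmetric, so α = 2·(1 + 12 + 66 + 220 + 495)/2^12 = 1588/4096 = 397/1024.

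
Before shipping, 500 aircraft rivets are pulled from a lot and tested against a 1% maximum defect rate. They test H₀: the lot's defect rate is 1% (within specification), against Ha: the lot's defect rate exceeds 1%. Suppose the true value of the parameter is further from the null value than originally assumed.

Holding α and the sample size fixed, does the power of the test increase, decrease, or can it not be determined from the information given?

A bigger departure from H₀ is easier for the test to detect, so it fails to reject less often.
Since power = 1 − β and β decreases, power increases.

It increases.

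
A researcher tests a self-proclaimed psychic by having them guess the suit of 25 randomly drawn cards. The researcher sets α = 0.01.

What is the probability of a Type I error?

The significance level α is, by definition, the probability of a Type I error — P(reject H₀ | H₀ true).

0.01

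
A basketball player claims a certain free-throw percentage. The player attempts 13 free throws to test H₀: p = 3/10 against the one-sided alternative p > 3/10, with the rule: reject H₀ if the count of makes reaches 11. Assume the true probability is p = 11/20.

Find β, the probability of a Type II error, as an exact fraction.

A Type II error is failing to reject when Ha holds: with p = 11/20, β = P(K ≤ 10).
Equivalently, β = 1 − P(K ≥ 11) = 39857841016429707/40960000000000000.

39857841016429707/40960000000000000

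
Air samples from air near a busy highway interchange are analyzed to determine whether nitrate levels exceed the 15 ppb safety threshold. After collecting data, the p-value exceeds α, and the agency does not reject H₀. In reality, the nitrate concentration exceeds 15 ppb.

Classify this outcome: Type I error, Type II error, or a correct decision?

The conventional null hypothesis here is that the nitrate concentration is at or below 15 ppb (safe).
H₀ was not rejected, but H₀ is actually false.
Failing to reject a false null hypothesis is a Type II error (false negative).

Type II error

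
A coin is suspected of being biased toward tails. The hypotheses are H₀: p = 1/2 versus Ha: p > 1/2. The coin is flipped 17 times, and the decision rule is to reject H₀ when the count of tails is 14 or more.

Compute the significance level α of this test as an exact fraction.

417/65536

Under H₀, S ~ Binomial(17, 1/2), and α = P(S ≥ 14).
P(S ≥ 14) = [C(17,14) + C(17,15) + C(17,16) + C(17,17)] / 2^17 = (680 + 136 + 17 + 1) / 131072 = 834/131072 = 417/65536.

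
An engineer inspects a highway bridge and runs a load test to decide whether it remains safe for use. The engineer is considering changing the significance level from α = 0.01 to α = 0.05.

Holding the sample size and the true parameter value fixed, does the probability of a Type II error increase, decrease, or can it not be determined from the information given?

A larger α widens the rejection region, so when the alternative is true more outcomes lead to rejection — failing to reject becomes less likely.

It decreases.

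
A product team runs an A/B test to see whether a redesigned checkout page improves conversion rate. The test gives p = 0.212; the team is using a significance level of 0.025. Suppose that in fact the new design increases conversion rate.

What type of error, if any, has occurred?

Type II error

The conventional null hypothesis is that the new design has no effect on conversion rate.
Since p = 0.212 ≥ α = 0.025, H₀ is not rejected.
H₀ is false (actually the new design increases conversion rate).
Failing to reject a false H₀ is a Type II error.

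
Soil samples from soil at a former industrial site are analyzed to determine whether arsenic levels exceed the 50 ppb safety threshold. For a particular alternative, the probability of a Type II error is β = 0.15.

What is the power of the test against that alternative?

0.85

Power = 1 − β = 1 − 0.15 = 0.85.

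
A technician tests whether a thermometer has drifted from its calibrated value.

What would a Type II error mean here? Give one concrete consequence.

With the conventional null hypothesis that the instrument is correctly calibrated:
A Type II error is failing to reject H₀ when H₀ is false.
Here that means leaving the instrument in service when actually the instrument has drifted out of calibration.

A Type II error would mean concluding that the instrument is correctly calibrated (or at least failing to establish that the instrument has drifted out of calibration) when in fact the instrument has drifted out of calibration. Consequence: an out-of-calibration instrument continues producing bad measurements.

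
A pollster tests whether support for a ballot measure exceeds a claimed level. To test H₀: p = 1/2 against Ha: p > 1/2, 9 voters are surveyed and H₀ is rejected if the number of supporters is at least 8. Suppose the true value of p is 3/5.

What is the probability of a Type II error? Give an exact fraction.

Under the alternative p = 3/5, S ~ Binomial(9, 3/5); β is the probability the test does not reject, P(S < 8).
Summing C(9,j)·(3/5)^j·(2/5)^{9-j} for j = 0..7 gives 1815344/1953125.

1815344/1953125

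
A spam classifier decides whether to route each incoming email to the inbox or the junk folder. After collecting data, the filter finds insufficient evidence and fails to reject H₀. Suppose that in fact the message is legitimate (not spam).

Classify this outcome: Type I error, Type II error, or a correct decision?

No error (correct decision).

The conventional null hypothesis here is that the message is legitimate (not spam).
The test retained a true H₀ — the decision matches the true state.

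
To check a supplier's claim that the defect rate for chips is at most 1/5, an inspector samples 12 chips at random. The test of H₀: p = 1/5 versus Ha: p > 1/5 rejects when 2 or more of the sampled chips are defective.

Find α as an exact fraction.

177031761/244140625

Under H₀, S ~ Binomial(12, 1/5); the Type I error rate is P(S ≥ 2).
α = 1 − P(S ≤ 1) = 1 − 67108864/244140625 = 177031761/244140625.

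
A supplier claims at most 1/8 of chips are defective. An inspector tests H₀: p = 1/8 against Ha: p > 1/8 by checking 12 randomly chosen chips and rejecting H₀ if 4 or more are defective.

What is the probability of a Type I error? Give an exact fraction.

Under H₀, K ~ Binomial(12, 1/8); the Type I error rate is P(K ≥ 4).
Computing the lower-tail complement: 1 − 65090368091/68719476736 = 3629108645/68719476736.

3629108645/68719476736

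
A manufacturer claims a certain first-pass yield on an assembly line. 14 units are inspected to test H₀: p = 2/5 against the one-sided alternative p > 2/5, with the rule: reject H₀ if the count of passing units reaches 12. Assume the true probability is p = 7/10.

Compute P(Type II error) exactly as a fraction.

A Type II error is failing to reject when Ha holds: with p = 7/10, β = P(S ≤ 11).
Summing C(14,j)·(7/10)^j·(3/10)^{14-j} for j = 0..11 gives 41958212136219/50000000000000.

41958212136219/50000000000000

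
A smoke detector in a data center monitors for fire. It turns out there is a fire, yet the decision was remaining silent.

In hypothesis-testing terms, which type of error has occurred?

Type II error

The null hypothesis here is that there is no fire.
'Remaining silent' corresponds to failing to reject H₀.
H₀ was not rejected but H₀ is false — a Type II error (false negative).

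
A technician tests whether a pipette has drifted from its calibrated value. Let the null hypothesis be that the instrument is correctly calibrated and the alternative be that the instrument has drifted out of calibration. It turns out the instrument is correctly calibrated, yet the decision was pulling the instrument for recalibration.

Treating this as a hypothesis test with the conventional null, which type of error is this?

Type I error

'Pulling the instrument for recalibration' corresponds to rejecting H₀.
H₀ was rejected but H₀ is true — a Type I error (false positive).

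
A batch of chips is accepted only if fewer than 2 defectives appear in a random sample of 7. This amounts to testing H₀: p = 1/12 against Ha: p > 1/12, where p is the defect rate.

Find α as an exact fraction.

The significance level is the probability, assuming p = 1/12, of seeing 2 or more defectives in 7 draws.
Computing the lower-tail complement: 1 − 1771561/1990656 = 219095/1990656.

219095/1990656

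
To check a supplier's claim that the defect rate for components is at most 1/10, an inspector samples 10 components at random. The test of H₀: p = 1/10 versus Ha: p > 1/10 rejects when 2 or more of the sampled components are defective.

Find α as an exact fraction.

2639010709/10000000000

The significance level is the probability, assuming p = 1/10, of seeing 2 or more defectives in 10 draws.
α = 1 − P(K ≤ 1) = 1 − 7360989291/10000000000 = 2639010709/10000000000.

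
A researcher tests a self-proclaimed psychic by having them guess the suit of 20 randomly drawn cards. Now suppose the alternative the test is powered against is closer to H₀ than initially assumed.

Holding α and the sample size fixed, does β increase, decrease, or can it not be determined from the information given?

It increases.

When the true parameter is near the null value, the test has a harder time distinguishing Ha from H₀.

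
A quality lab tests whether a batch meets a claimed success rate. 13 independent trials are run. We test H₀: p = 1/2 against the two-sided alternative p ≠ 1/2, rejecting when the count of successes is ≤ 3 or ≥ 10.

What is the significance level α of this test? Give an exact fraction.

189/2048

Under H₀, S ~ Binomial(13, 1/2); α is the probability of landing in either tail, P(S ≤ 3) + P(S ≥ 10).
The two tails are symmetric, so α = 2·(1 + 13 + 78 + 286)/2^13 = 756/8192 = 189/2048.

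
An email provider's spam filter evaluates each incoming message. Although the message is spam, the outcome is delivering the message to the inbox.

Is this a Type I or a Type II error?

The null hypothesis here is that the message is legitimate (not spam).
'Delivering the message to the inbox' corresponds to failing to reject H₀.
H₀ was not rejected but H₀ is false — a Type II error (false negative).

Type II error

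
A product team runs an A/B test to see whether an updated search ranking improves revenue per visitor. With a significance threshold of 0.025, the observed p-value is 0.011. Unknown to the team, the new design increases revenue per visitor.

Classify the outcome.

No error — this is a correct decision.

The conventional null hypothesis is that the new design has no effect on revenue per visitor.
Since p = 0.011 < α = 0.025, H₀ is rejected.
H₀ is false (actually the new design increases revenue per visitor).
The decision matches the true state — no error.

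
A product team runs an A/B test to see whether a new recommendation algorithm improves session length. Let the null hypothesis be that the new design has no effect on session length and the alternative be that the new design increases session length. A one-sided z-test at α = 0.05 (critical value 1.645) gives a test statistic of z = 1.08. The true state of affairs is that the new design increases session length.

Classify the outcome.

Since z = 1.08 ≤ z* = 1.645, H₀ is not rejected.
H₀ is false (actually the new design increases session length).
Failing to reject a false H₀ is a Type II error.

Type II error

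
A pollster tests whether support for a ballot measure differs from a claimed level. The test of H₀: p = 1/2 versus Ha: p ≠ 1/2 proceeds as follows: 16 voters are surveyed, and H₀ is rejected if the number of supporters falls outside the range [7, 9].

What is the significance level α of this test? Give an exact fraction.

The significance level is the null-hypothesis probability of the rejection region {≤6} ∪ {≥10}.
By symmetry, α = 2·P(Y ≤ 6) = 2·(1 + 16 + 120 + 560 + 1820 + 4368 + 8008)/65536 = 29786/65536 = 14893/32768.

14893/32768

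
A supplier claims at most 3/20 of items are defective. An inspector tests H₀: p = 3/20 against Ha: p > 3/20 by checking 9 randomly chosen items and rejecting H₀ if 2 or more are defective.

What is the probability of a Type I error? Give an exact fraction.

51266668149/128000000000

Under H₀, Y ~ Binomial(9, 3/20); the Type I error rate is P(Y ≥ 2).
Via the complement, α = 1 − Σ_{j=0}^{1} C(9,j)(3/20)^j(17/20)^{9-j} = 51266668149/128000000000.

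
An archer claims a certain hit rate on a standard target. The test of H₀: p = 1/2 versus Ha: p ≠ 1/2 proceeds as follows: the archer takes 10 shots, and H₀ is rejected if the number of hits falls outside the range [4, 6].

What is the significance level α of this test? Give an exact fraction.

11/32

Under H₀, K ~ Binomial(10, 1/2); α is the probability of landing in either tail, P(K ≤ 3) + P(K ≥ 7).
By symmetry, α = 2·P(K ≤ 3) = 2·(1 + 10 + 45 + 120)/1024 = 352/1024 = 11/32.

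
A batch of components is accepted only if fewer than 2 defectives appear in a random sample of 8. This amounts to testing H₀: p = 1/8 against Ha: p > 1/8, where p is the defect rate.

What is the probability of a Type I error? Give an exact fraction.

The significance level is the probability, assuming p = 1/8, of seeing 2 or more defectives in 8 draws.
Computing the lower-tail complement: 1 − 12353145/16777216 = 4424071/16777216.

4424071/16777216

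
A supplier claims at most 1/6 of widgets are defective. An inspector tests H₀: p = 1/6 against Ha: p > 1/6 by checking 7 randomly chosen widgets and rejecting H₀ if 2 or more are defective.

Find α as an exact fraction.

7703/23328

Under H₀, Y ~ Binomial(7, 1/6); the Type I error rate is P(Y ≥ 2).
α = 1 − P(Y ≤ 1) = 1 − 15625/23328 = 7703/23328.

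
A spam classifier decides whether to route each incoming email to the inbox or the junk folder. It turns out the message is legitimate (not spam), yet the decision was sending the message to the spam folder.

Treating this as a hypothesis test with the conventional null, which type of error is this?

Type I error

The null hypothesis here is that the message is legitimate (not spam).
'Sending the message to the spam folder' corresponds to rejecting H₀.
H₀ was rejected but H₀ is true — a Type I error (false positive).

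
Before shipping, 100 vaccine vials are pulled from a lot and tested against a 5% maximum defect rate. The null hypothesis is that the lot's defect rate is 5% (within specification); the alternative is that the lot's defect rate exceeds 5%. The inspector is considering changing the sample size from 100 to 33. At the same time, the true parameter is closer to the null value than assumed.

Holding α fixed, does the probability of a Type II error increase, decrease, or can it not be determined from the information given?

A smaller sample increases the standard error, so the sampling distributions under H₀ and Ha overlap more. A smaller true effect puts the Ha sampling distribution closer to H₀, so more of it falls in the non-rejection region. Both changes push β in the same direction.

It increases.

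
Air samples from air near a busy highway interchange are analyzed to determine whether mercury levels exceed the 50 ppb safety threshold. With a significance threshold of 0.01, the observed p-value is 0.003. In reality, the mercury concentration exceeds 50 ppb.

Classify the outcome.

Neither — the decision is correct.

The conventional null hypothesis is that the mercury concentration is at or below 50 ppb (safe).
Since p = 0.003 < α = 0.01, H₀ is rejected.
H₀ is false (actually the mercury concentration exceeds 50 ppb).
The decision matches the true state — no error.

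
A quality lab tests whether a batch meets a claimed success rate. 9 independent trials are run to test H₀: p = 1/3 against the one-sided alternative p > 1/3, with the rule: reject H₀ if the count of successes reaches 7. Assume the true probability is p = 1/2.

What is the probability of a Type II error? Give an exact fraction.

A Type II error is failing to reject when Ha holds: with p = 1/2, β = P(K ≤ 6).
Summing C(9,j)·(1/2)^j·(1/2)^{9-j} for j = 0..6 gives 233/256.

233/256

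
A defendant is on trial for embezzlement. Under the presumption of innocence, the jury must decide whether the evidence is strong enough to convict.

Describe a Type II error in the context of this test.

With the conventional null hypothesis that the defendant is innocent:
A Type II error is failing to reject H₀ when H₀ is false.
Here that means acquitting the defendant when actually the defendant is guilty.

A Type II error would mean concluding that the defendant is innocent (or at least failing to establish that the defendant is guilty) when in fact the defendant is guilty.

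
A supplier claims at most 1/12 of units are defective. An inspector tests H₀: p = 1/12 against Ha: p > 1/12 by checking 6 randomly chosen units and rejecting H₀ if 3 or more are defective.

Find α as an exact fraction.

14251/1492992

Under H₀, Y ~ Binomial(6, 1/12); the Type I error rate is P(Y ≥ 3).
α = 1 − P(Y ≤ 2) = 1 − 1478741/1492992 = 14251/1492992.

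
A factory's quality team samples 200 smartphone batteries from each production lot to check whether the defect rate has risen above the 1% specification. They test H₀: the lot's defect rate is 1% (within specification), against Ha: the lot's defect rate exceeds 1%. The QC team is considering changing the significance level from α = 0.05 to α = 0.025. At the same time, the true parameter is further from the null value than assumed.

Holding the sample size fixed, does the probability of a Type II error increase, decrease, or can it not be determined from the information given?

Cannot be determined from the information given.

The first change alone would make β increase; the second alone would make β decrease. Which effect dominates depends on the magnitudes, which are not given.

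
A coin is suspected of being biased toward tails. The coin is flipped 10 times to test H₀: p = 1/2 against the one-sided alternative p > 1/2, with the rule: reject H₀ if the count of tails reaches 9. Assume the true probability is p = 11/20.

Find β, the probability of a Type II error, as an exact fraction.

10001847283209/10240000000000

β = P(fail to reject H₀ | Ha true) = P(Y ≤ 8 | p = 11/20), Y ~ Binomial(10, 11/20).
Summing C(10,j)·(11/20)^j·(9/20)^{10-j} for j = 0..8 gives 10001847283209/10240000000000.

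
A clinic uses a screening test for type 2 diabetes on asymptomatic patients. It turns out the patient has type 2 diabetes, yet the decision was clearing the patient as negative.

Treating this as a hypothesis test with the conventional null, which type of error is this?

Type II error

The null hypothesis here is that the patient does not have type 2 diabetes.
'Clearing the patient as negative' corresponds to failing to reject H₀.
H₀ was not rejected but H₀ is false — a Type II error (false negative).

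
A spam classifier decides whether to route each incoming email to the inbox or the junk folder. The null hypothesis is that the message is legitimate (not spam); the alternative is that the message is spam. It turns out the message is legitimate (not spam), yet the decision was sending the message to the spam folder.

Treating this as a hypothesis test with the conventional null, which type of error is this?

Type I error

'Sending the message to the spam folder' corresponds to rejecting H₀.
H₀ was rejected but H₀ is true — a Type I error (false positive).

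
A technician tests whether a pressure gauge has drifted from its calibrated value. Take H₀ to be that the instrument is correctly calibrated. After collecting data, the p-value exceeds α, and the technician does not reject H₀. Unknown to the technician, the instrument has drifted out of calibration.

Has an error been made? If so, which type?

Type II error

H₀ was not rejected, but H₀ is actually false.
Failing to reject a false null hypothesis is a Type II error (false negative).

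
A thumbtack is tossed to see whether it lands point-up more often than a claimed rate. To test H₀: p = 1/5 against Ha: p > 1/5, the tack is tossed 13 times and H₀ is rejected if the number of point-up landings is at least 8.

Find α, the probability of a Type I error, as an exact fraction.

The Type I error probability is α = P(S ≥ 8) computed under H₀, where S ~ Binomial(13, 1/5).
Adding the binomial terms for j = 8 through 13 with p = 1/5 yields 1520533/1220703125.

1520533/1220703125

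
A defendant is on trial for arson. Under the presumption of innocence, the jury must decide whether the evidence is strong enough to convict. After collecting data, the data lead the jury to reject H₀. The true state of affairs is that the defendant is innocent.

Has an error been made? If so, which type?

The conventional null hypothesis here is that the defendant is innocent.
H₀ was rejected, but H₀ is actually true.
Rejecting a true null hypothesis is a Type I error (false positive).

Type I error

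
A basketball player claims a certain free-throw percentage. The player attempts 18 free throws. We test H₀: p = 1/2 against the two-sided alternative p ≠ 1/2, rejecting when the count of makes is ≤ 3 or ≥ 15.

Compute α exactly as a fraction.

247/32768

α = P(Y ≤ 3 or Y ≥ 15 | p = 1/2), Y ~ Binomial(18, 1/2).
By symmetry, α = 2·P(Y ≤ 3) = 2·(1 + 18 + 153 + 816)/262144 = 1976/262144 = 247/32768.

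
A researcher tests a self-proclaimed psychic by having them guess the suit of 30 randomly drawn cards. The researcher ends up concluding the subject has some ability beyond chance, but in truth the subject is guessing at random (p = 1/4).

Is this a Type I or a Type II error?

The null hypothesis here is that the subject is guessing at random (p = 1/4).
'Concluding the subject has some ability beyond chance' corresponds to rejecting H₀.
H₀ was rejected but H₀ is true — a Type I error (false positive).

Type I error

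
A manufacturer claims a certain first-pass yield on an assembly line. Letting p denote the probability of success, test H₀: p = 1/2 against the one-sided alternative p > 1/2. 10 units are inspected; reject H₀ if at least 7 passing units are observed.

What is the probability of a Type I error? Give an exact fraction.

Under H₀, S ~ Binomial(10, 1/2), and α = P(S ≥ 7).
P(S ≥ 7) = [C(10,7) + C(10,8) + C(10,9) + C(10,10)] / 2^10 = (120 + 45 + 10 + 1) / 1024 = 176/1024 = 11/64.

11/64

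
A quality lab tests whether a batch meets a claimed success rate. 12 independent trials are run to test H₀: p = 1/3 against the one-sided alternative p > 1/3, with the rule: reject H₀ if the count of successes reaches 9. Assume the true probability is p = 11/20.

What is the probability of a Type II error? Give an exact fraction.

A Type II error is failing to reject when Ha holds: with p = 11/20, β = P(X ≤ 8).
Summing C(12,j)·(11/20)^j·(9/20)^{12-j} for j = 0..8 gives 709043757719553/819200000000000.

709043757719553/819200000000000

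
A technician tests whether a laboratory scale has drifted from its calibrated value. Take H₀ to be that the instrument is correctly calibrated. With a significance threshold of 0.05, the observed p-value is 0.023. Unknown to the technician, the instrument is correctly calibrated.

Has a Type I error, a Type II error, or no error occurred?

Since p = 0.023 < α = 0.05, H₀ is rejected.
H₀ is true (actually the instrument is correctly calibrated).
Rejecting a true H₀ is a Type I error.

Type I error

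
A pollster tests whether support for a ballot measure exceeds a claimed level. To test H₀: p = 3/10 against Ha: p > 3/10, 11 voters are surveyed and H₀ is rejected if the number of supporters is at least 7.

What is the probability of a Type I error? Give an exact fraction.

216191511/10000000000

The Type I error probability is α = P(X ≥ 7) computed under H₀, where X ~ Binomial(11, 3/10).
Adding the binomial terms for j = 7 through 11 with p = 3/10 yields 216191511/10000000000.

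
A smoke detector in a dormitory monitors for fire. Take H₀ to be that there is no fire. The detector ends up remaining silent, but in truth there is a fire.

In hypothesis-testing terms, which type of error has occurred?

'Remaining silent' corresponds to failing to reject H₀.
H₀ was not rejected but H₀ is false — a Type II error (false negative).

Type II error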